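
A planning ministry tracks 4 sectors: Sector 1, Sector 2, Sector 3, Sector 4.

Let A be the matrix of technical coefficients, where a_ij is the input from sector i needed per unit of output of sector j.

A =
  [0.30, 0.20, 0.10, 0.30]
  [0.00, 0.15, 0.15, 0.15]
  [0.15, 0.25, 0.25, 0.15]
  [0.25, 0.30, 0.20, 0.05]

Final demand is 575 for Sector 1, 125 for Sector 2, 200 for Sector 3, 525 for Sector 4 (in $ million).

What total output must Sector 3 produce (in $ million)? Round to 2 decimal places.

x_3 = 1106.41

I − A =
  [   0.70    -0.20    -0.10    -0.30]
  [   0.00     0.85    -0.15    -0.15]
  [  -0.15    -0.25     0.75    -0.15]
  [  -0.25    -0.30    -0.20     0.95]
Compute the cofactors C_ij = (−1)^(i+j)·(3×3 minor ij) of I−A; the adjugate is their transpose:
adj(I−A) = Cᵀ =
  [ 0.496500   0.247250   0.175250   0.223500]
  [ 0.059625   0.394500   0.113250   0.099000]
  [ 0.155625   0.228500   0.462500   0.158250]
  [ 0.182250   0.237750   0.179250   0.402750]
det(I−A) = Σ_j (I−A)_1j·C_1j = (0.70)(0.496500) + (-0.20)(0.059625) + (-0.10)(0.155625) + (-0.30)(0.182250) = 0.2653875
(I − A)⁻¹ = adj(I−A) / det(I−A) ≈
  [   1.8708     0.9317     0.6604     0.8422]
  [   0.2247     1.4865     0.4267     0.3730]
  [   0.5864     0.8610     1.7427     0.5963]
  [   0.6867     0.8959     0.6754     1.5176]
x = (I − A)⁻¹ d = adj(I−A)·d / det(I−A), with det(I−A) = 0.2653875:
  x_1 = (0.496500·575 + 0.247250·125 + 0.175250·200 + 0.223500·525) / 0.2653875 = 468.78125 / 0.2653875 ≈ 1766.40
  x_2 = (0.059625·575 + 0.394500·125 + 0.113250·200 + 0.099000·525) / 0.2653875 = 158.221875 / 0.2653875 ≈ 596.19
  x_3 = (0.155625·575 + 0.228500·125 + 0.462500·200 + 0.158250·525) / 0.2653875 = 293.628125 / 0.2653875 ≈ 1106.41
  x_4 = (0.182250·575 + 0.237750·125 + 0.179250·200 + 0.402750·525) / 0.2653875 = 381.80625 / 0.2653875 ≈ 1438.67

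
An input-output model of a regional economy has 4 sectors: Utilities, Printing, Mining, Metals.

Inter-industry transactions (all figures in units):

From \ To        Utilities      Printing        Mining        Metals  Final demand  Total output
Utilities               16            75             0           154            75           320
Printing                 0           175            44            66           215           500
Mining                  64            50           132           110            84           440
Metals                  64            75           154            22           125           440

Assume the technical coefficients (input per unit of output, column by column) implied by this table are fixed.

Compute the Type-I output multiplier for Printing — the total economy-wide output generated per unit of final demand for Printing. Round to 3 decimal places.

Technical coefficients a_ij = z_ij / X_j:
  a_11 = 16/320 = 0.05, a_21 = 0/320 = 0.00, a_31 = 64/320 = 0.20, a_41 = 64/320 = 0.20
  a_12 = 75/500 = 0.15, a_22 = 175/500 = 0.35, a_32 = 50/500 = 0.10, a_42 = 75/500 = 0.15
  a_13 = 0/440 = 0.00, a_23 = 44/440 = 0.10, a_33 = 132/440 = 0.30, a_43 = 154/440 = 0.35
  a_14 = 154/440 = 0.35, a_24 = 66/440 = 0.15, a_34 = 110/440 = 0.25, a_44 = 22/440 = 0.05
I − A =
  [   0.95    -0.15     0.00    -0.35]
  [   0.00     0.65    -0.10    -0.15]
  [  -0.20    -0.10     0.70    -0.25]
  [  -0.20    -0.15    -0.35     0.95]
Compute the cofactors C_ij = (−1)^(i+j)·(3×3 minor ij) of I−A; the adjugate is their transpose:
adj(I−A) = Cᵀ =
  [ 0.341125   0.135625   0.107000   0.175250]
  [ 0.055500   0.475125   0.133125   0.130500]
  [ 0.154500   0.165375   0.515250   0.218625]
  [ 0.137500   0.164500   0.233375   0.419750]
det(I−A) = Σ_j (I−A)_1j·C_1j = (0.95)(0.341125) + (-0.15)(0.055500) + (0.00)(0.154500) + (-0.35)(0.137500) = 0.26761875
(I − A)⁻¹ = adj(I−A) / det(I−A) ≈
  [   1.2747     0.5068     0.3998     0.6548]
  [   0.2074     1.7754     0.4974     0.4876]
  [   0.5773     0.6179     1.9253     0.8169]
  [   0.5138     0.6147     0.8720     1.5685]
The output multiplier for sector j is the column-j sum of the Leontief inverse (I − A)⁻¹ = adj(I−A) / det(I−A).
Column 2 of adj(I−A): (0.135625, 0.475125, 0.165375, 0.164500); det(I−A) = 0.26761875.
m_2 = (0.135625 + 0.475125 + 0.165375 + 0.164500) / 0.26761875 = 0.940625 / 0.26761875 ≈ 3.515.

m_2 = 3.515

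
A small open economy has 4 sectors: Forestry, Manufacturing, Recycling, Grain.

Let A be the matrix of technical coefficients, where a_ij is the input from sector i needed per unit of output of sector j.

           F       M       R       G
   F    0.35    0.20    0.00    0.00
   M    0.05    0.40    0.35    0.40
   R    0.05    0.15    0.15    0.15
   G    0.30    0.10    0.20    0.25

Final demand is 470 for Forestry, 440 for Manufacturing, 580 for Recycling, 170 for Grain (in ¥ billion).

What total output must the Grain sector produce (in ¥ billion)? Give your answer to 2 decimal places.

I − A =
  [   0.65    -0.20     0.00     0.00]
  [  -0.05     0.60    -0.35    -0.40]
  [  -0.05    -0.15     0.85    -0.15]
  [  -0.30    -0.10    -0.20     0.75]
Compute the cofactors C_ij = (−1)^(i+j)·(3×3 minor ij) of I−A; the adjugate is their transpose:
adj(I−A) = Cᵀ =
  [ 0.273875   0.121500   0.068500   0.078500]
  [ 0.165250   0.394875   0.222625   0.255125]
  [ 0.071875   0.099375   0.235000   0.100000]
  [ 0.150750   0.127750   0.119750   0.285375]
det(I−A) = Σ_j (I−A)_1j·C_1j = (0.65)(0.273875) + (-0.20)(0.165250) + (0.00)(0.071875) + (0.00)(0.150750) = 0.14496875
(I − A)⁻¹ = adj(I−A) / det(I−A) ≈
  [   1.8892     0.8381     0.4725     0.5415]
  [   1.1399     2.7239     1.5357     1.7599]
  [   0.4958     0.6855     1.6210     0.6898]
  [   1.0399     0.8812     0.8260     1.9685]
x = (I − A)⁻¹ d = adj(I−A)·d / det(I−A), with det(I−A) = 0.14496875:
  x_F = (0.273875·470 + 0.121500·440 + 0.068500·580 + 0.078500·170) / 0.14496875 = 235.25625 / 0.14496875 ≈ 1622.81
  x_M = (0.165250·470 + 0.394875·440 + 0.222625·580 + 0.255125·170) / 0.14496875 = 423.90625 / 0.14496875 ≈ 2924.12
  x_R = (0.071875·470 + 0.099375·440 + 0.235000·580 + 0.100000·170) / 0.14496875 = 230.80625 / 0.14496875 ≈ 1592.11
  x_G = (0.150750·470 + 0.127750·440 + 0.119750·580 + 0.285375·170) / 0.14496875 = 245.03125 / 0.14496875 ≈ 1690.23

x_G = 1690.23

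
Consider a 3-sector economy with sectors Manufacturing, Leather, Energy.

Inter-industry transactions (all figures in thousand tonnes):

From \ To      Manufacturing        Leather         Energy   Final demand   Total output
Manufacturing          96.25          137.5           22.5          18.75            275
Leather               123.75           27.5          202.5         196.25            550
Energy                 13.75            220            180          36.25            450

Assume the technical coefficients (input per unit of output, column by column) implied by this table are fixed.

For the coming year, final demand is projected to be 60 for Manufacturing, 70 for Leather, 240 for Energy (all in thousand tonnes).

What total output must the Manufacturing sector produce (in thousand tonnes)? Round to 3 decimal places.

Technical coefficients a_ij = z_ij / X_j:
  a_11 = 96.25/275 = 0.35, a_21 = 123.75/275 = 0.45, a_31 = 13.75/275 = 0.05
  a_12 = 137.5/550 = 0.25, a_22 = 27.5/550 = 0.05, a_32 = 220/550 = 0.40
  a_13 = 22.5/450 = 0.05, a_23 = 202.5/450 = 0.45, a_33 = 180/450 = 0.40
I − A =
  [   0.65    -0.25    -0.05]
  [  -0.45     0.95    -0.45]
  [  -0.05    -0.40     0.60]
Cofactors of I−A, C_ij = (−1)^(i+j)·(minor ij) (rows/columns in the sector order above):
  C_11 = (0.95)(0.60) − (-0.45)(-0.40) = 0.3900
  C_12 = −[(-0.45)(0.60) − (-0.45)(-0.05)] = 0.2925
  C_13 = (-0.45)(-0.40) − (0.95)(-0.05) = 0.2275
  C_21 = −[(-0.25)(0.60) − (-0.05)(-0.40)] = 0.1700
  C_22 = (0.65)(0.60) − (-0.05)(-0.05) = 0.3875
  C_23 = −[(0.65)(-0.40) − (-0.25)(-0.05)] = 0.2725
  C_31 = (-0.25)(-0.45) − (-0.05)(0.95) = 0.1600
  C_32 = −[(0.65)(-0.45) − (-0.05)(-0.45)] = 0.3150
  C_33 = (0.65)(0.95) − (-0.25)(-0.45) = 0.5050
det(I−A) = Σ_j (I−A)_1j·C_1j = (0.65)(0.3900) + (-0.25)(0.2925) + (-0.05)(0.2275) = 0.1690
adj(I−A) = Cᵀ =
  [ 0.3900   0.1700   0.1600]
  [ 0.2925   0.3875   0.3150]
  [ 0.2275   0.2725   0.5050]
(I − A)⁻¹ = adj(I−A) / det(I−A) ≈
  [   2.3077     1.0059     0.9467]
  [   1.7308     2.2929     1.8639]
  [   1.3462     1.6124     2.9882]
x = (I − A)⁻¹ d = adj(I−A)·d / det(I−A), with det(I−A) = 0.1690:
  x_1 = (0.3900·60 + 0.1700·70 + 0.1600·240) / 0.1690 = 73.70 / 0.1690 ≈ 436.095
  x_2 = (0.2925·60 + 0.3875·70 + 0.3150·240) / 0.1690 = 120.275 / 0.1690 ≈ 711.686
  x_3 = (0.2275·60 + 0.2725·70 + 0.5050·240) / 0.1690 = 153.925 / 0.1690 ≈ 910.799

x_1 = 436.095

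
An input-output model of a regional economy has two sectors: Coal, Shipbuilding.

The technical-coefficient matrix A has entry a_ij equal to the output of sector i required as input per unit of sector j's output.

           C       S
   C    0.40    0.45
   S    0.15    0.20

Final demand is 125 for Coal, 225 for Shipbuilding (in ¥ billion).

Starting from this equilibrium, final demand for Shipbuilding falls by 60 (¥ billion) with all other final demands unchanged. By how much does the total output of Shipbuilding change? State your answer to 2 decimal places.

I − A =
  [   0.60    -0.45]
  [  -0.15     0.80]
det(I−A) = (0.60)(0.80) − (-0.45)(-0.15) = 0.4125
adj(I−A) = [[0.80, 0.45], [0.15, 0.60]]
(I − A)⁻¹ = adj(I−A) / det(I−A) ≈
  [   1.9394     1.0909]
  [   0.3636     1.4545]
Δx = (I − A)⁻¹ Δd with Δd having -60 in the Shipbuilding component and 0 elsewhere.
So Δx_S = L_SS · (-60), where L_SS = adj(I−A)_SS / det(I−A) = 0.60 / 0.4125.
Δx_S = 0.60 × (-60) / 0.4125 = -36.00 / 0.4125 ≈ -87.27.

Δx_S = -87.27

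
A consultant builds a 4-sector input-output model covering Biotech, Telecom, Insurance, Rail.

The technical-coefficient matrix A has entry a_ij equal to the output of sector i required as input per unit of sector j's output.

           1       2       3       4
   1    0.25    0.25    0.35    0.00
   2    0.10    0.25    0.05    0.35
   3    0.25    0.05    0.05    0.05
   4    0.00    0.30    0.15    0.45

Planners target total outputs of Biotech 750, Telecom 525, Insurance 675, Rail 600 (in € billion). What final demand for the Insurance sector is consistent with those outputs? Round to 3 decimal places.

d_3 = 397.500

I − A =
  [   0.75    -0.25    -0.35     0.00]
  [  -0.10     0.75    -0.05    -0.35]
  [  -0.25    -0.05     0.95    -0.05]
  [   0.00    -0.30    -0.15     0.55]
d = (I − A) x:
  d_1 = (+0.75)·750 + (-0.25)·525 + (-0.35)·675 + (+0.00)·600 = 195.000
  d_2 = (-0.10)·750 + (+0.75)·525 + (-0.05)·675 + (-0.35)·600 = 75.000
  d_3 = (-0.25)·750 + (-0.05)·525 + (+0.95)·675 + (-0.05)·600 = 397.500
  d_4 = (+0.00)·750 + (-0.30)·525 + (-0.15)·675 + (+0.55)·600 = 71.250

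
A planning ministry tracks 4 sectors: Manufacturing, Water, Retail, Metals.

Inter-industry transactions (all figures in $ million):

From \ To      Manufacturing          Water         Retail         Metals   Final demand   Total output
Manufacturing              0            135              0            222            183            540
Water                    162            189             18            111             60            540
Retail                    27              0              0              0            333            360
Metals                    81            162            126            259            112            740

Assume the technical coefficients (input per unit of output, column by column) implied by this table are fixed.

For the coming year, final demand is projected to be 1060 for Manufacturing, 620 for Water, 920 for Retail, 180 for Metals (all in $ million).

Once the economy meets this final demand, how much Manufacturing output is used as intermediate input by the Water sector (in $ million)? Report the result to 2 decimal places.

z_12 = 720.27

Technical coefficients a_ij = z_ij / X_j:
  a_11 = 0/540 = 0.00, a_21 = 162/540 = 0.30, a_31 = 27/540 = 0.05, a_41 = 81/540 = 0.15
  a_12 = 135/540 = 0.25, a_22 = 189/540 = 0.35, a_32 = 0/540 = 0.00, a_42 = 162/540 = 0.30
  a_13 = 0/360 = 0.00, a_23 = 18/360 = 0.05, a_33 = 0/360 = 0.00, a_43 = 126/360 = 0.35
  a_14 = 222/740 = 0.30, a_24 = 111/740 = 0.15, a_34 = 0/740 = 0.00, a_44 = 259/740 = 0.35
I − A =
  [   1.00    -0.25     0.00    -0.30]
  [  -0.30     0.65    -0.05    -0.15]
  [  -0.05     0.00     1.00     0.00]
  [  -0.15    -0.30    -0.35     0.65]
Compute the cofactors C_ij = (−1)^(i+j)·(3×3 minor ij) of I−A; the adjugate is their transpose:
adj(I−A) = Cᵀ =
  [ 0.377500   0.252500   0.094000   0.232500]
  [ 0.221750   0.599750   0.114250   0.240750]
  [ 0.018875   0.012625   0.266875   0.011625]
  [ 0.199625   0.341875   0.218125   0.574375]
det(I−A) = Σ_j (I−A)_1j·C_1j = (1.00)(0.377500) + (-0.25)(0.221750) + (0.00)(0.018875) + (-0.30)(0.199625) = 0.262175
(I − A)⁻¹ = adj(I−A) / det(I−A) ≈
  [   1.4399     0.9631     0.3585     0.8868]
  [   0.8458     2.2876     0.4358     0.9183]
  [   0.0720     0.0482     1.0179     0.0443]
  [   0.7614     1.3040     0.8320     2.1908]
First solve x = (I − A)⁻¹ d = adj(I−A)·d / det(I−A); in particular x_2 = (0.221750·1060 + 0.599750·620 + 0.114250·920 + 0.240750·180) / 0.262175 = 755.345 / 0.262175 ≈ 2881.0718.
Intermediate flow from 1 to 2: z_12 = a_12 · x_2 = 0.25 × 755.345 / 0.262175 = 188.83625 / 0.262175 ≈ 720.27.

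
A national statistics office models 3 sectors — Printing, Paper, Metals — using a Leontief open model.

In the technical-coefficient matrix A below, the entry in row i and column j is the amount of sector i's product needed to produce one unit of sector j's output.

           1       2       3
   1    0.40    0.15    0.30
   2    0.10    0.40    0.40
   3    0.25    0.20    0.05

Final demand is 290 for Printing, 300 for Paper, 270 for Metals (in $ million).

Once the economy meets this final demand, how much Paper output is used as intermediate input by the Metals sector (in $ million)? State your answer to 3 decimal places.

z_23 = 354.994

I − A =
  [   0.60    -0.15    -0.30]
  [  -0.10     0.60    -0.40]
  [  -0.25    -0.20     0.95]
Cofactors of I−A, C_ij = (−1)^(i+j)·(minor ij) (rows/columns in the sector order above):
  C_11 = (0.60)(0.95) − (-0.40)(-0.20) = 0.4900
  C_12 = −[(-0.10)(0.95) − (-0.40)(-0.25)] = 0.1950
  C_13 = (-0.10)(-0.20) − (0.60)(-0.25) = 0.1700
  C_21 = −[(-0.15)(0.95) − (-0.30)(-0.20)] = 0.2025
  C_22 = (0.60)(0.95) − (-0.30)(-0.25) = 0.4950
  C_23 = −[(0.60)(-0.20) − (-0.15)(-0.25)] = 0.1575
  C_31 = (-0.15)(-0.40) − (-0.30)(0.60) = 0.2400
  C_32 = −[(0.60)(-0.40) − (-0.30)(-0.10)] = 0.2700
  C_33 = (0.60)(0.60) − (-0.15)(-0.10) = 0.3450
det(I−A) = Σ_j (I−A)_1j·C_1j = (0.60)(0.4900) + (-0.15)(0.1950) + (-0.30)(0.1700) = 0.21375
adj(I−A) = Cᵀ =
  [ 0.4900   0.2025   0.2400]
  [ 0.1950   0.4950   0.2700]
  [ 0.1700   0.1575   0.3450]
(I − A)⁻¹ = adj(I−A) / det(I−A) ≈
  [   2.2924     0.9474     1.1228]
  [   0.9123     2.3158     1.2632]
  [   0.7953     0.7368     1.6140]
First solve x = (I − A)⁻¹ d = adj(I−A)·d / det(I−A); in particular x_3 = (0.1700·290 + 0.1575·300 + 0.3450·270) / 0.21375 = 189.70 / 0.21375 ≈ 887.48538.
Intermediate flow from 2 to 3: z_23 = a_23 · x_3 = 0.40 × 189.70 / 0.21375 = 75.88 / 0.21375 ≈ 354.994.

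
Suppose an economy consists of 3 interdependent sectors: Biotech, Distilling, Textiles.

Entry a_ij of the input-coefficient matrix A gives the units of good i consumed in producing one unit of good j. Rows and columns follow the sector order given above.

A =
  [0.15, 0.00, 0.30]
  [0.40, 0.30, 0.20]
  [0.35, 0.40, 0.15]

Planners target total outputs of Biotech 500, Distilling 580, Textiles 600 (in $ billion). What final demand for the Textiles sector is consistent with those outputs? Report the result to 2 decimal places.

I − A =
  [   0.85     0.00    -0.30]
  [  -0.40     0.70    -0.20]
  [  -0.35    -0.40     0.85]
d = (I − A) x:
  d_B = (+0.85)·500 + (+0.00)·580 + (-0.30)·600 = 245.00
  d_D = (-0.40)·500 + (+0.70)·580 + (-0.20)·600 = 86.00
  d_T = (-0.35)·500 + (-0.40)·580 + (+0.85)·600 = 103.00

d_T = 103.00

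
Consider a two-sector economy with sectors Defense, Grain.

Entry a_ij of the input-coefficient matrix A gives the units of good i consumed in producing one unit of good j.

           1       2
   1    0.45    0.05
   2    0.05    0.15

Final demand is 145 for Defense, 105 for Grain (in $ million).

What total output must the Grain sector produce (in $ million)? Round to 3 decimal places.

x_2 = 139.785

I − A =
  [   0.55    -0.05]
  [  -0.05     0.85]
det(I−A) = (0.55)(0.85) − (-0.05)(-0.05) = 0.4650
adj(I−A) = [[0.85, 0.05], [0.05, 0.55]]
(I − A)⁻¹ = adj(I−A) / det(I−A) ≈
  [   1.8280     0.1075]
  [   0.1075     1.1828]
x = (I − A)⁻¹ d = adj(I−A)·d / det(I−A), with det(I−A) = 0.4650:
  x_1 = (0.85·145 + 0.05·105) / 0.4650 = 128.50 / 0.4650 ≈ 276.344
  x_2 = (0.05·145 + 0.55·105) / 0.4650 = 65.00 / 0.4650 ≈ 139.785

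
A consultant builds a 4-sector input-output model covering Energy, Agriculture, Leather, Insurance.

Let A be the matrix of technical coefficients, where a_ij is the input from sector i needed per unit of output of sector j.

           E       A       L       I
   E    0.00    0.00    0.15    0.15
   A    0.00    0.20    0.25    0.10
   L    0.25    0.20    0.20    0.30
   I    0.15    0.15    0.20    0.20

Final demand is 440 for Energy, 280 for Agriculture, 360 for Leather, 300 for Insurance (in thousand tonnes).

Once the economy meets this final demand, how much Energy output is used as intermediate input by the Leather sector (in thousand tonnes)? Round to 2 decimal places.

z_EL = 194.28

I − A =
  [   1.00     0.00    -0.15    -0.15]
  [   0.00     0.80    -0.25    -0.10]
  [  -0.25    -0.20     0.80    -0.30]
  [  -0.15    -0.15    -0.20     0.80]
Compute the cofactors C_ij = (−1)^(i+j)·(3×3 minor ij) of I−A; the adjugate is their transpose:
adj(I−A) = Cᵀ =
  [ 0.396750   0.054750   0.123375   0.127500]
  [ 0.078250   0.517750   0.216625   0.160625]
  [ 0.195250   0.206125   0.607000   0.290000]
  [ 0.137875   0.158875   0.215500   0.560000]
det(I−A) = Σ_j (I−A)_1j·C_1j = (1.00)(0.396750) + (0.00)(0.078250) + (-0.15)(0.195250) + (-0.15)(0.137875) = 0.34678125
(I − A)⁻¹ = adj(I−A) / det(I−A) ≈
  [   1.1441     0.1579     0.3558     0.3677]
  [   0.2256     1.4930     0.6247     0.4632]
  [   0.5630     0.5944     1.7504     0.8363]
  [   0.3976     0.4581     0.6214     1.6149]
First solve x = (I − A)⁻¹ d = adj(I−A)·d / det(I−A); in particular x_L = (0.195250·440 + 0.206125·280 + 0.607000·360 + 0.290000·300) / 0.34678125 = 449.145 / 0.34678125 ≈ 1295.1825.
Intermediate flow from E to L: z_EL = a_EL · x_L = 0.15 × 449.145 / 0.34678125 = 67.37175 / 0.34678125 ≈ 194.28.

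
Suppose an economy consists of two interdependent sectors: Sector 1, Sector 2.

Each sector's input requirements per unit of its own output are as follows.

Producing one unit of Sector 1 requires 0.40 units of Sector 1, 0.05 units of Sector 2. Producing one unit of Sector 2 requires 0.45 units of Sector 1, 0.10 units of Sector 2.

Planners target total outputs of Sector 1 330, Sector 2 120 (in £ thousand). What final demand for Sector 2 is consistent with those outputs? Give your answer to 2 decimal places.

I − A =
  [   0.60    -0.45]
  [  -0.05     0.90]
d = (I − A) x:
  d_1 = (+0.60)·330 + (-0.45)·120 = 144.00
  d_2 = (-0.05)·330 + (+0.90)·120 = 91.50

d_2 = 91.50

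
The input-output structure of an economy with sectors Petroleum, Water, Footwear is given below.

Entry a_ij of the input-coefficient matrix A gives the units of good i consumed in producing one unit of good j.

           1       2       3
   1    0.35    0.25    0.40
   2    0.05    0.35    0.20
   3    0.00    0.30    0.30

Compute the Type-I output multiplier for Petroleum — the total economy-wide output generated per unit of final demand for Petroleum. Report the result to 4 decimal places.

m_1 = 1.8388

I − A =
  [   0.65    -0.25    -0.40]
  [  -0.05     0.65    -0.20]
  [   0.00    -0.30     0.70]
Cofactors of I−A, C_ij = (−1)^(i+j)·(minor ij) (rows/columns in the sector order above):
  C_11 = (0.65)(0.70) − (-0.20)(-0.30) = 0.3950
  C_12 = −[(-0.05)(0.70) − (-0.20)(0.00)] = 0.0350
  C_13 = (-0.05)(-0.30) − (0.65)(0.00) = 0.0150
  C_21 = −[(-0.25)(0.70) − (-0.40)(-0.30)] = 0.2950
  C_22 = (0.65)(0.70) − (-0.40)(0.00) = 0.4550
  C_23 = −[(0.65)(-0.30) − (-0.25)(0.00)] = 0.1950
  C_31 = (-0.25)(-0.20) − (-0.40)(0.65) = 0.3100
  C_32 = −[(0.65)(-0.20) − (-0.40)(-0.05)] = 0.1500
  C_33 = (0.65)(0.65) − (-0.25)(-0.05) = 0.4100
det(I−A) = Σ_j (I−A)_1j·C_1j = (0.65)(0.3950) + (-0.25)(0.0350) + (-0.40)(0.0150) = 0.2420
adj(I−A) = Cᵀ =
  [ 0.3950   0.2950   0.3100]
  [ 0.0350   0.4550   0.1500]
  [ 0.0150   0.1950   0.4100]
(I − A)⁻¹ = adj(I−A) / det(I−A) ≈
  [   1.63223     1.21901     1.28099]
  [   0.14463     1.88017     0.61983]
  [   0.06198     0.80579     1.69421]
The output multiplier for sector j is the column-j sum of the Leontief inverse (I − A)⁻¹ = adj(I−A) / det(I−A).
Column 1 of adj(I−A): (0.3950, 0.0350, 0.0150); det(I−A) = 0.2420.
m_1 = (0.3950 + 0.0350 + 0.0150) / 0.2420 = 0.445 / 0.2420 ≈ 1.8388.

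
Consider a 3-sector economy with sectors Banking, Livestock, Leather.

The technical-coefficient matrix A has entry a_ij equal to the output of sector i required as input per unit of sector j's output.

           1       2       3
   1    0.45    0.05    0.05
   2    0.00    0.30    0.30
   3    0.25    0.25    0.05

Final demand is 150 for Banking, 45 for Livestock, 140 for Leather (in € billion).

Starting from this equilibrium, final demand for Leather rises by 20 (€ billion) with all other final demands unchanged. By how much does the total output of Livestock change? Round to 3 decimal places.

Δx_2 = 10.577

I − A =
  [   0.55    -0.05    -0.05]
  [   0.00     0.70    -0.30]
  [  -0.25    -0.25     0.95]
Cofactors of I−A, C_ij = (−1)^(i+j)·(minor ij) (rows/columns in the sector order above):
  C_11 = (0.70)(0.95) − (-0.30)(-0.25) = 0.5900
  C_12 = −[(0.00)(0.95) − (-0.30)(-0.25)] = 0.0750
  C_13 = (0.00)(-0.25) − (0.70)(-0.25) = 0.1750
  C_21 = −[(-0.05)(0.95) − (-0.05)(-0.25)] = 0.0600
  C_22 = (0.55)(0.95) − (-0.05)(-0.25) = 0.5100
  C_23 = −[(0.55)(-0.25) − (-0.05)(-0.25)] = 0.1500
  C_31 = (-0.05)(-0.30) − (-0.05)(0.70) = 0.0500
  C_32 = −[(0.55)(-0.30) − (-0.05)(0.00)] = 0.1650
  C_33 = (0.55)(0.70) − (-0.05)(0.00) = 0.3850
det(I−A) = Σ_j (I−A)_1j·C_1j = (0.55)(0.5900) + (-0.05)(0.0750) + (-0.05)(0.1750) = 0.3120
adj(I−A) = Cᵀ =
  [ 0.5900   0.0600   0.0500]
  [ 0.0750   0.5100   0.1650]
  [ 0.1750   0.1500   0.3850]
(I − A)⁻¹ = adj(I−A) / det(I−A) ≈
  [   1.8910     0.1923     0.1603]
  [   0.2404     1.6346     0.5288]
  [   0.5609     0.4808     1.2340]
Δx = (I − A)⁻¹ Δd with Δd having +20 in the Leather component and 0 elsewhere.
So Δx_2 = L_23 · (+20), where L_23 = adj(I−A)_23 / det(I−A) = 0.1650 / 0.3120.
Δx_2 = 0.1650 × (+20) / 0.3120 = 3.30 / 0.3120 ≈ 10.577.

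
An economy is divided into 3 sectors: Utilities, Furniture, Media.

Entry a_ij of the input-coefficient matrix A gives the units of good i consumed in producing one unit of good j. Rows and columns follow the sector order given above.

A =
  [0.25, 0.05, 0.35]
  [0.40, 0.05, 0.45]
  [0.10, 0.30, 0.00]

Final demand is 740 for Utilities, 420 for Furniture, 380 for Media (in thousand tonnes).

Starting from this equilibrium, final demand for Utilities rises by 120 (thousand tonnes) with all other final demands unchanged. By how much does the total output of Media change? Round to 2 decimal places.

Δx_3 = 50.22

I − A =
  [   0.75    -0.05    -0.35]
  [  -0.40     0.95    -0.45]
  [  -0.10    -0.30     1.00]
Cofactors of I−A, C_ij = (−1)^(i+j)·(minor ij) (rows/columns in the sector order above):
  C_11 = (0.95)(1.00) − (-0.45)(-0.30) = 0.8150
  C_12 = −[(-0.40)(1.00) − (-0.45)(-0.10)] = 0.4450
  C_13 = (-0.40)(-0.30) − (0.95)(-0.10) = 0.2150
  C_21 = −[(-0.05)(1.00) − (-0.35)(-0.30)] = 0.1550
  C_22 = (0.75)(1.00) − (-0.35)(-0.10) = 0.7150
  C_23 = −[(0.75)(-0.30) − (-0.05)(-0.10)] = 0.2300
  C_31 = (-0.05)(-0.45) − (-0.35)(0.95) = 0.3550
  C_32 = −[(0.75)(-0.45) − (-0.35)(-0.40)] = 0.4775
  C_33 = (0.75)(0.95) − (-0.05)(-0.40) = 0.6925
det(I−A) = Σ_j (I−A)_1j·C_1j = (0.75)(0.8150) + (-0.05)(0.4450) + (-0.35)(0.2150) = 0.51375
adj(I−A) = Cᵀ =
  [ 0.8150   0.1550   0.3550]
  [ 0.4450   0.7150   0.4775]
  [ 0.2150   0.2300   0.6925]
(I − A)⁻¹ = adj(I−A) / det(I−A) ≈
  [   1.5864     0.3017     0.6910]
  [   0.8662     1.3917     0.9294]
  [   0.4185     0.4477     1.3479]
Δx = (I − A)⁻¹ Δd with Δd having +120 in the Utilities component and 0 elsewhere.
So Δx_3 = L_31 · (+120), where L_31 = adj(I−A)_31 / det(I−A) = 0.2150 / 0.51375.
Δx_3 = 0.2150 × (+120) / 0.51375 = 25.80 / 0.51375 ≈ 50.22.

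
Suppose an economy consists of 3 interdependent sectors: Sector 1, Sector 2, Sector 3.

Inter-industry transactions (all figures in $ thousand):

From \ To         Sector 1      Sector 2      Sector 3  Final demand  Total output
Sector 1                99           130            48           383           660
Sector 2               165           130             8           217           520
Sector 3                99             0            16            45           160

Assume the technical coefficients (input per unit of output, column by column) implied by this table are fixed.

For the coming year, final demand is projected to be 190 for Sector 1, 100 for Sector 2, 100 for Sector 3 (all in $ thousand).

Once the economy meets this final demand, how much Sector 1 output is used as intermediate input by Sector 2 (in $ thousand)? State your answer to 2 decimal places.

z_12 = 66.37

Technical coefficients a_ij = z_ij / X_j:
  a_11 = 99/660 = 0.15, a_21 = 165/660 = 0.25, a_31 = 99/660 = 0.15
  a_12 = 130/520 = 0.25, a_22 = 130/520 = 0.25, a_32 = 0/520 = 0.00
  a_13 = 48/160 = 0.30, a_23 = 8/160 = 0.05, a_33 = 16/160 = 0.10
I − A =
  [   0.85    -0.25    -0.30]
  [  -0.25     0.75    -0.05]
  [  -0.15     0.00     0.90]
Cofactors of I−A, C_ij = (−1)^(i+j)·(minor ij) (rows/columns in the sector order above):
  C_11 = (0.75)(0.90) − (-0.05)(0.00) = 0.6750
  C_12 = −[(-0.25)(0.90) − (-0.05)(-0.15)] = 0.2325
  C_13 = (-0.25)(0.00) − (0.75)(-0.15) = 0.1125
  C_21 = −[(-0.25)(0.90) − (-0.30)(0.00)] = 0.2250
  C_22 = (0.85)(0.90) − (-0.30)(-0.15) = 0.7200
  C_23 = −[(0.85)(0.00) − (-0.25)(-0.15)] = 0.0375
  C_31 = (-0.25)(-0.05) − (-0.30)(0.75) = 0.2375
  C_32 = −[(0.85)(-0.05) − (-0.30)(-0.25)] = 0.1175
  C_33 = (0.85)(0.75) − (-0.25)(-0.25) = 0.5750
det(I−A) = Σ_j (I−A)_1j·C_1j = (0.85)(0.6750) + (-0.25)(0.2325) + (-0.30)(0.1125) = 0.481875
adj(I−A) = Cᵀ =
  [ 0.6750   0.2250   0.2375]
  [ 0.2325   0.7200   0.1175]
  [ 0.1125   0.0375   0.5750]
(I − A)⁻¹ = adj(I−A) / det(I−A) ≈
  [   1.4008     0.4669     0.4929]
  [   0.4825     1.4942     0.2438]
  [   0.2335     0.0778     1.1933]
First solve x = (I − A)⁻¹ d = adj(I−A)·d / det(I−A); in particular x_2 = (0.2325·190 + 0.7200·100 + 0.1175·100) / 0.481875 = 127.925 / 0.481875 ≈ 265.4734.
Intermediate flow from 1 to 2: z_12 = a_12 · x_2 = 0.25 × 127.925 / 0.481875 = 31.98125 / 0.481875 ≈ 66.37.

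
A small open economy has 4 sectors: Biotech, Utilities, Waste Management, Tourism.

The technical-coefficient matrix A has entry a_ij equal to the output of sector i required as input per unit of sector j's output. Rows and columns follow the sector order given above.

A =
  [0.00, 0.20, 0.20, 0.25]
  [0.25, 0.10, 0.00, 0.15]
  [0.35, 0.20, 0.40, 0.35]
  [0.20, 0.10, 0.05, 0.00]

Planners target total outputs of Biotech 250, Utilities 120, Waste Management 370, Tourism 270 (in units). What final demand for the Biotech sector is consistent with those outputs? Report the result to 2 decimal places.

I − A =
  [   1.00    -0.20    -0.20    -0.25]
  [  -0.25     0.90     0.00    -0.15]
  [  -0.35    -0.20     0.60    -0.35]
  [  -0.20    -0.10    -0.05     1.00]
d = (I − A) x:
  d_B = (+1.00)·250 + (-0.20)·120 + (-0.20)·370 + (-0.25)·270 = 84.50
  d_U = (-0.25)·250 + (+0.90)·120 + (+0.00)·370 + (-0.15)·270 = 5.00
  d_W = (-0.35)·250 + (-0.20)·120 + (+0.60)·370 + (-0.35)·270 = 16.00
  d_T = (-0.20)·250 + (-0.10)·120 + (-0.05)·370 + (+1.00)·270 = 189.50

d_B = 84.50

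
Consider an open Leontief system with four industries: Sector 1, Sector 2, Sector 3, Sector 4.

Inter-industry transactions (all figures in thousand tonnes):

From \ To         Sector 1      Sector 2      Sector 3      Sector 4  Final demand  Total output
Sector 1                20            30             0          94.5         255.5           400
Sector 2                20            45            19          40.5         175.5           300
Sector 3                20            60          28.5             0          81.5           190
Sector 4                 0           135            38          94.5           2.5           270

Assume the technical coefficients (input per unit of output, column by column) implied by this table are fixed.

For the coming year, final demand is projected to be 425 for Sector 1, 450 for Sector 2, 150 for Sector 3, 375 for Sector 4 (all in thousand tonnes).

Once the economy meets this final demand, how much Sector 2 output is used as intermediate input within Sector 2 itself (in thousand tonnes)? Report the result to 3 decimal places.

Technical coefficients a_ij = z_ij / X_j:
  a_11 = 20/400 = 0.05, a_21 = 20/400 = 0.05, a_31 = 20/400 = 0.05, a_41 = 0/400 = 0.00
  a_12 = 30/300 = 0.10, a_22 = 45/300 = 0.15, a_32 = 60/300 = 0.20, a_42 = 135/300 = 0.45
  a_13 = 0/190 = 0.00, a_23 = 19/190 = 0.10, a_33 = 28.5/190 = 0.15, a_43 = 38/190 = 0.20
  a_14 = 94.5/270 = 0.35, a_24 = 40.5/270 = 0.15, a_34 = 0/270 = 0.00, a_44 = 94.5/270 = 0.35
I − A =
  [   0.95    -0.10     0.00    -0.35]
  [  -0.05     0.85    -0.10    -0.15]
  [  -0.05    -0.20     0.85     0.00]
  [   0.00    -0.45    -0.20     0.65]
Compute the cofactors C_ij = (−1)^(i+j)·(3×3 minor ij) of I−A; the adjugate is their transpose:
adj(I−A) = Cᵀ =
  [ 0.393250   0.203125   0.084750   0.258625]
  [ 0.032375   0.521375   0.093750   0.137750]
  [ 0.030750   0.134625   0.449625   0.047625]
  [ 0.031875   0.402375   0.203250   0.662625]
det(I−A) = Σ_j (I−A)_1j·C_1j = (0.95)(0.393250) + (-0.10)(0.032375) + (0.00)(0.030750) + (-0.35)(0.031875) = 0.35919375
(I − A)⁻¹ = adj(I−A) / det(I−A) ≈
  [   1.0948     0.5655     0.2359     0.7200]
  [   0.0901     1.4515     0.2610     0.3835]
  [   0.0856     0.3748     1.2518     0.1326]
  [   0.0887     1.1202     0.5659     1.8448]
First solve x = (I − A)⁻¹ d = adj(I−A)·d / det(I−A); in particular x_2 = (0.032375·425 + 0.521375·450 + 0.093750·150 + 0.137750·375) / 0.35919375 = 314.096875 / 0.35919375 ≈ 874.44972.
Intermediate flow from 2 to 2: z_22 = a_22 · x_2 = 0.15 × 314.096875 / 0.35919375 = 47.11453125 / 0.35919375 ≈ 131.167.

z_22 = 131.167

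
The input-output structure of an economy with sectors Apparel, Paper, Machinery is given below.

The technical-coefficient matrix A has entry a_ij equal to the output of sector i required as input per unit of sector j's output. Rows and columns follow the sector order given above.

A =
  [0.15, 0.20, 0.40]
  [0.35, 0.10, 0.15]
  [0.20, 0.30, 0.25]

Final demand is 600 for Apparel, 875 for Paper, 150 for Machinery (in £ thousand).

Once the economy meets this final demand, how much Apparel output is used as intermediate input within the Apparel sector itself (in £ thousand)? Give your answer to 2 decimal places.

I − A =
  [   0.85    -0.20    -0.40]
  [  -0.35     0.90    -0.15]
  [  -0.20    -0.30     0.75]
Cofactors of I−A, C_ij = (−1)^(i+j)·(minor ij) (rows/columns in the sector order above):
  C_11 = (0.90)(0.75) − (-0.15)(-0.30) = 0.6300
  C_12 = −[(-0.35)(0.75) − (-0.15)(-0.20)] = 0.2925
  C_13 = (-0.35)(-0.30) − (0.90)(-0.20) = 0.2850
  C_21 = −[(-0.20)(0.75) − (-0.40)(-0.30)] = 0.2700
  C_22 = (0.85)(0.75) − (-0.40)(-0.20) = 0.5575
  C_23 = −[(0.85)(-0.30) − (-0.20)(-0.20)] = 0.2950
  C_31 = (-0.20)(-0.15) − (-0.40)(0.90) = 0.3900
  C_32 = −[(0.85)(-0.15) − (-0.40)(-0.35)] = 0.2675
  C_33 = (0.85)(0.90) − (-0.20)(-0.35) = 0.6950
det(I−A) = Σ_j (I−A)_1j·C_1j = (0.85)(0.6300) + (-0.20)(0.2925) + (-0.40)(0.2850) = 0.3630
adj(I−A) = Cᵀ =
  [ 0.6300   0.2700   0.3900]
  [ 0.2925   0.5575   0.2675]
  [ 0.2850   0.2950   0.6950]
(I − A)⁻¹ = adj(I−A) / det(I−A) ≈
  [   1.7355     0.7438     1.0744]
  [   0.8058     1.5358     0.7369]
  [   0.7851     0.8127     1.9146]
First solve x = (I − A)⁻¹ d = adj(I−A)·d / det(I−A); in particular x_1 = (0.6300·600 + 0.2700·875 + 0.3900·150) / 0.3630 = 672.75 / 0.3630 ≈ 1853.3058.
Intermediate flow from 1 to 1: z_11 = a_11 · x_1 = 0.15 × 672.75 / 0.3630 = 100.9125 / 0.3630 ≈ 278.00.

z_11 = 278.00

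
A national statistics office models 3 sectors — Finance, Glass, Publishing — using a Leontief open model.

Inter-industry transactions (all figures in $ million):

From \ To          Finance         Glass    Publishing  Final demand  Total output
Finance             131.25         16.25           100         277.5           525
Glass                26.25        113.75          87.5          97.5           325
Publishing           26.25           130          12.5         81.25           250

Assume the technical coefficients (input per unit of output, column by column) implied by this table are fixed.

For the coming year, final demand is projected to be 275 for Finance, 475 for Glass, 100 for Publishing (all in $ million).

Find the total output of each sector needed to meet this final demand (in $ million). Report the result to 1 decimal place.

x_1 = 771.6, x_2 = 1123.4, x_3 = 618.9

Technical coefficients a_ij = z_ij / X_j:
  a_11 = 131.25/525 = 0.25, a_21 = 26.25/525 = 0.05, a_31 = 26.25/525 = 0.05
  a_12 = 16.25/325 = 0.05, a_22 = 113.75/325 = 0.35, a_32 = 130/325 = 0.40
  a_13 = 100/250 = 0.40, a_23 = 87.5/250 = 0.35, a_33 = 12.5/250 = 0.05
I − A =
  [   0.75    -0.05    -0.40]
  [  -0.05     0.65    -0.35]
  [  -0.05    -0.40     0.95]
Cofactors of I−A, C_ij = (−1)^(i+j)·(minor ij) (rows/columns in the sector order above):
  C_11 = (0.65)(0.95) − (-0.35)(-0.40) = 0.4775
  C_12 = −[(-0.05)(0.95) − (-0.35)(-0.05)] = 0.0650
  C_13 = (-0.05)(-0.40) − (0.65)(-0.05) = 0.0525
  C_21 = −[(-0.05)(0.95) − (-0.40)(-0.40)] = 0.2075
  C_22 = (0.75)(0.95) − (-0.40)(-0.05) = 0.6925
  C_23 = −[(0.75)(-0.40) − (-0.05)(-0.05)] = 0.3025
  C_31 = (-0.05)(-0.35) − (-0.40)(0.65) = 0.2775
  C_32 = −[(0.75)(-0.35) − (-0.40)(-0.05)] = 0.2825
  C_33 = (0.75)(0.65) − (-0.05)(-0.05) = 0.4850
det(I−A) = Σ_j (I−A)_1j·C_1j = (0.75)(0.4775) + (-0.05)(0.0650) + (-0.40)(0.0525) = 0.333875
adj(I−A) = Cᵀ =
  [ 0.4775   0.2075   0.2775]
  [ 0.0650   0.6925   0.2825]
  [ 0.0525   0.3025   0.4850]
(I − A)⁻¹ = adj(I−A) / det(I−A) ≈
  [   1.4302     0.6215     0.8311]
  [   0.1947     2.0741     0.8461]
  [   0.1572     0.9060     1.4526]
x = (I − A)⁻¹ d = adj(I−A)·d / det(I−A), with det(I−A) = 0.333875:
  x_1 = (0.4775·275 + 0.2075·475 + 0.2775·100) / 0.333875 = 257.625 / 0.333875 ≈ 771.6
  x_2 = (0.0650·275 + 0.6925·475 + 0.2825·100) / 0.333875 = 375.0625 / 0.333875 ≈ 1123.4
  x_3 = (0.0525·275 + 0.3025·475 + 0.4850·100) / 0.333875 = 206.625 / 0.333875 ≈ 618.9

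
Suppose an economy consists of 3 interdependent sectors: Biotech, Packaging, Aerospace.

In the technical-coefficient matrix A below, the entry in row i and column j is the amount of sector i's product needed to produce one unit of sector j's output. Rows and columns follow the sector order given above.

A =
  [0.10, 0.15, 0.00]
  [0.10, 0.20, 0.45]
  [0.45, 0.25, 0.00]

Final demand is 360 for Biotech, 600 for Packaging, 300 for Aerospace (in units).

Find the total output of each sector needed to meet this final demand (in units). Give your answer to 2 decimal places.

I − A =
  [   0.90    -0.15     0.00]
  [  -0.10     0.80    -0.45]
  [  -0.45    -0.25     1.00]
Cofactors of I−A, C_ij = (−1)^(i+j)·(minor ij) (rows/columns in the sector order above):
  C_11 = (0.80)(1.00) − (-0.45)(-0.25) = 0.6875
  C_12 = −[(-0.10)(1.00) − (-0.45)(-0.45)] = 0.3025
  C_13 = (-0.10)(-0.25) − (0.80)(-0.45) = 0.3850
  C_21 = −[(-0.15)(1.00) − (0.00)(-0.25)] = 0.1500
  C_22 = (0.90)(1.00) − (0.00)(-0.45) = 0.9000
  C_23 = −[(0.90)(-0.25) − (-0.15)(-0.45)] = 0.2925
  C_31 = (-0.15)(-0.45) − (0.00)(0.80) = 0.0675
  C_32 = −[(0.90)(-0.45) − (0.00)(-0.10)] = 0.4050
  C_33 = (0.90)(0.80) − (-0.15)(-0.10) = 0.7050
det(I−A) = Σ_j (I−A)_1j·C_1j = (0.90)(0.6875) + (-0.15)(0.3025) + (0.00)(0.3850) = 0.573375
adj(I−A) = Cᵀ =
  [ 0.6875   0.1500   0.0675]
  [ 0.3025   0.9000   0.4050]
  [ 0.3850   0.2925   0.7050]
(I − A)⁻¹ = adj(I−A) / det(I−A) ≈
  [   1.1990     0.2616     0.1177]
  [   0.5276     1.5697     0.7063]
  [   0.6715     0.5101     1.2296]
x = (I − A)⁻¹ d = adj(I−A)·d / det(I−A), with det(I−A) = 0.573375:
  x_B = (0.6875·360 + 0.1500·600 + 0.0675·300) / 0.573375 = 357.75 / 0.573375 ≈ 623.94
  x_P = (0.3025·360 + 0.9000·600 + 0.4050·300) / 0.573375 = 770.40 / 0.573375 ≈ 1343.62
  x_A = (0.3850·360 + 0.2925·600 + 0.7050·300) / 0.573375 = 525.60 / 0.573375 ≈ 916.68

x_B = 623.94, x_P = 1343.62, x_A = 916.68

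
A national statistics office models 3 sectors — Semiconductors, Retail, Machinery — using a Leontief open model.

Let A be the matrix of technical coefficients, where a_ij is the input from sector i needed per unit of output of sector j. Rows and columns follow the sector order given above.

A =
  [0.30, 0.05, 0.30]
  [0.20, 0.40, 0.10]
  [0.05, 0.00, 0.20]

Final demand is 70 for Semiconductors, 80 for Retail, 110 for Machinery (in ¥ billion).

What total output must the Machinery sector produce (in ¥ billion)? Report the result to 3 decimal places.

x_M = 148.706

I − A =
  [   0.70    -0.05    -0.30]
  [  -0.20     0.60    -0.10]
  [  -0.05     0.00     0.80]
Cofactors of I−A, C_ij = (−1)^(i+j)·(minor ij) (rows/columns in the sector order above):
  C_11 = (0.60)(0.80) − (-0.10)(0.00) = 0.4800
  C_12 = −[(-0.20)(0.80) − (-0.10)(-0.05)] = 0.1650
  C_13 = (-0.20)(0.00) − (0.60)(-0.05) = 0.0300
  C_21 = −[(-0.05)(0.80) − (-0.30)(0.00)] = 0.0400
  C_22 = (0.70)(0.80) − (-0.30)(-0.05) = 0.5450
  C_23 = −[(0.70)(0.00) − (-0.05)(-0.05)] = 0.0025
  C_31 = (-0.05)(-0.10) − (-0.30)(0.60) = 0.1850
  C_32 = −[(0.70)(-0.10) − (-0.30)(-0.20)] = 0.1300
  C_33 = (0.70)(0.60) − (-0.05)(-0.20) = 0.4100
det(I−A) = Σ_j (I−A)_1j·C_1j = (0.70)(0.4800) + (-0.05)(0.1650) + (-0.30)(0.0300) = 0.31875
adj(I−A) = Cᵀ =
  [ 0.4800   0.0400   0.1850]
  [ 0.1650   0.5450   0.1300]
  [ 0.0300   0.0025   0.4100]
(I − A)⁻¹ = adj(I−A) / det(I−A) ≈
  [   1.5059     0.1255     0.5804]
  [   0.5176     1.7098     0.4078]
  [   0.0941     0.0078     1.2863]
x = (I − A)⁻¹ d = adj(I−A)·d / det(I−A), with det(I−A) = 0.31875:
  x_S = (0.4800·70 + 0.0400·80 + 0.1850·110) / 0.31875 = 57.15 / 0.31875 ≈ 179.294
  x_R = (0.1650·70 + 0.5450·80 + 0.1300·110) / 0.31875 = 69.45 / 0.31875 ≈ 217.882
  x_M = (0.0300·70 + 0.0025·80 + 0.4100·110) / 0.31875 = 47.40 / 0.31875 ≈ 148.706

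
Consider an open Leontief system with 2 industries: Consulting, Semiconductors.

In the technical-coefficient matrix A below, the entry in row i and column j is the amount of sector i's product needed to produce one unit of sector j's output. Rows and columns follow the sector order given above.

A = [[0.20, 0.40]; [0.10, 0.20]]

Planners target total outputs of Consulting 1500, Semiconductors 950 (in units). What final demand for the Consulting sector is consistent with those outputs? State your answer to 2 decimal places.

d_C = 820.00

I − A =
  [   0.80    -0.40]
  [  -0.10     0.80]
d = (I − A) x:
  d_C = (+0.80)·1500 + (-0.40)·950 = 820.00
  d_S = (-0.10)·1500 + (+0.80)·950 = 610.00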